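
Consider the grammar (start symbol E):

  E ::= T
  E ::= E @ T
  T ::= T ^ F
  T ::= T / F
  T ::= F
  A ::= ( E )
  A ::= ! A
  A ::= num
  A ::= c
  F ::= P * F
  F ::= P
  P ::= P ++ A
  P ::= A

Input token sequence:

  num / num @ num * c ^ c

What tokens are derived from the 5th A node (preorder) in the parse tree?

[E [E [T [T [F [P [A num]]]] / [F [P [A num]]]]] @ [T [T [F [P [A num]] * [F [P [A c]]]]] ^ [F [P [A c]]]]]

c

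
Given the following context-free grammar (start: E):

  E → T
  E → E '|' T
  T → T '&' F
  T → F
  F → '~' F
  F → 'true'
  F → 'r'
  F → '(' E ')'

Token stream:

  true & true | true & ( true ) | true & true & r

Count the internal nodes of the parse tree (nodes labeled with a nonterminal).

20

[E [E [E [T [T [F true]] & [F true]]] | [T [T [F true]] & [F ( [E [T [F true]]] )]]] | [T [T [T [F true]] & [F true]] & [F r]]]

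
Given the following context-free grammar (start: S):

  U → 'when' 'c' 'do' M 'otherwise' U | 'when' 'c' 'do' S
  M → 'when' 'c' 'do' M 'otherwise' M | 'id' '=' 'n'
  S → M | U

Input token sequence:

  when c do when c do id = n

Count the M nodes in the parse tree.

1

[S [U when c do [S [U when c do [S [M id = n]]]]]]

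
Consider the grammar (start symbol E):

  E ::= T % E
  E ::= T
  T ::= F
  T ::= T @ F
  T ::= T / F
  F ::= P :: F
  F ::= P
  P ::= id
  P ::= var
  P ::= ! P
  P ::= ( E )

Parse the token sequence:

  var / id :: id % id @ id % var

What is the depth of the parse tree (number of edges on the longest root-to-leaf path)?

6

[E [T [T [F [P var]]] / [F [P id] :: [F [P id]]]] % [E [T [T [F [P id]]] @ [F [P id]]] % [E [T [F [P var]]]]]]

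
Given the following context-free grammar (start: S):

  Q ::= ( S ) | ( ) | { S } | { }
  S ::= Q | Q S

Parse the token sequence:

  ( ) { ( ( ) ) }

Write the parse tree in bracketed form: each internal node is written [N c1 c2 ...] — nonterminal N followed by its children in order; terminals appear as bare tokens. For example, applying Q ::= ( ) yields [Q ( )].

[S [Q ( )] [S [Q { [S [Q ( [S [Q ( )]] )]] }]]]

S
Q S
( ) S
( ) Q
( ) { S }
( ) { Q }
( ) { ( S ) }
( ) { ( Q ) }
( ) { ( ( ) ) }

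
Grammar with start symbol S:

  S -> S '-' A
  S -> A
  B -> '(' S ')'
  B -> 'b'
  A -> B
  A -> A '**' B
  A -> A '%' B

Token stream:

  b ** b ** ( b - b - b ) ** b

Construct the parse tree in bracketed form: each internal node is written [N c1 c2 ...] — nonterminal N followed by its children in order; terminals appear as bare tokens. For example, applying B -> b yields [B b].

[S [A [A [A [A [B b]] ** [B b]] ** [B ( [S [S [S [A [B b]]] - [A [B b]]] - [A [B b]]] )]] ** [B b]]]

S
A
A ** B
A ** B ** B
A ** B ** B ** B
B ** B ** B ** B
b ** B ** B ** B
b ** b ** B ** B
b ** b ** ( S ) ** B
b ** b ** ( S - A ) ** B
b ** b ** ( S - A - A ) ** B
b ** b ** ( A - A - A ) ** B
b ** b ** ( B - A - A ) ** B
b ** b ** ( b - A - A ) ** B
b ** b ** ( b - B - A ) ** B
b ** b ** ( b - b - A ) ** B
b ** b ** ( b - b - B ) ** B
b ** b ** ( b - b - b ) ** B
b ** b ** ( b - b - b ) ** b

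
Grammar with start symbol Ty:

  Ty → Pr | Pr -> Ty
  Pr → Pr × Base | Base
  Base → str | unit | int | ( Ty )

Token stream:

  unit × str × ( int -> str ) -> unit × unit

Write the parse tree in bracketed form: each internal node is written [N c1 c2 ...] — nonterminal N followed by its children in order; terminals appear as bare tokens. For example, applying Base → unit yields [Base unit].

Ty
Pr -> Ty
Pr × Base -> Ty
Pr × Base × Base -> Ty
Base × Base × Base -> Ty
unit × Base × Base -> Ty
unit × str × Base -> Ty
unit × str × ( Ty ) -> Ty
unit × str × ( Pr -> Ty ) -> Ty
unit × str × ( Base -> Ty ) -> Ty
unit × str × ( int -> Ty ) -> Ty
unit × str × ( int -> Pr ) -> Ty
unit × str × ( int -> Base ) -> Ty
unit × str × ( int -> str ) -> Ty
unit × str × ( int -> str ) -> Pr
unit × str × ( int -> str ) -> Pr × Base
unit × str × ( int -> str ) -> Base × Base
unit × str × ( int -> str ) -> unit × Base
unit × str × ( int -> str ) -> unit × unit

[Ty [Pr [Pr [Pr [Base unit]] × [Base str]] × [Base ( [Ty [Pr [Base int]] -> [Ty [Pr [Base str]]]] )]] -> [Ty [Pr [Pr [Base unit]] × [Base unit]]]]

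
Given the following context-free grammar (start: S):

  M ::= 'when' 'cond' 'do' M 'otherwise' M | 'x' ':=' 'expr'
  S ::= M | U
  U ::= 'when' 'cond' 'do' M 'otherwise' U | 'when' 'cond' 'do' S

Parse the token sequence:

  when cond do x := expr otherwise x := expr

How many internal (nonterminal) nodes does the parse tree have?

[S [M when cond do [M x := expr] otherwise [M x := expr]]]

4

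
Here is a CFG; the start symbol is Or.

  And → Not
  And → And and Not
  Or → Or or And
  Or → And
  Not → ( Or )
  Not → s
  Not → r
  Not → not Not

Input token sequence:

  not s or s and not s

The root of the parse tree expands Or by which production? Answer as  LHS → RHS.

[Or [Or [And [Not not [Not s]]]] or [And [And [Not s]] and [Not not [Not s]]]]

Or → Or or And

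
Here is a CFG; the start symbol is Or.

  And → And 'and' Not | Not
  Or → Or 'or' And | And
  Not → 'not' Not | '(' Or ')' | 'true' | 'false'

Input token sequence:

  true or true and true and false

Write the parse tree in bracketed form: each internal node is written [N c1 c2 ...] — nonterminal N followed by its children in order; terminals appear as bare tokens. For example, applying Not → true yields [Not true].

[Or [Or [And [Not true]]] or [And [And [And [Not true]] and [Not true]] and [Not false]]]

Or
Or or And
And or And
Not or And
true or And
true or And and Not
true or And and Not and Not
true or Not and Not and Not
true or true and Not and Not
true or true and true and Not
true or true and true and false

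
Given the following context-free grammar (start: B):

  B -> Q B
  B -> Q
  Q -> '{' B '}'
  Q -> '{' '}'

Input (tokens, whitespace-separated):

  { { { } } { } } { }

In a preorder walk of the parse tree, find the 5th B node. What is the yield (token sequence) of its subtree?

{ }

[B [Q { [B [Q { [B [Q { }]] }] [B [Q { }]]] }] [B [Q { }]]]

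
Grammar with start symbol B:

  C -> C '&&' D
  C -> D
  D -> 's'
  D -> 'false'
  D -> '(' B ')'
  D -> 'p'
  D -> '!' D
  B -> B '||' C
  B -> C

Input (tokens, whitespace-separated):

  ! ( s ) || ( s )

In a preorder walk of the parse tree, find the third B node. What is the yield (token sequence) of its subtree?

[B [B [C [D ! [D ( [B [C [D s]]] )]]]] || [C [D ( [B [C [D s]]] )]]]

s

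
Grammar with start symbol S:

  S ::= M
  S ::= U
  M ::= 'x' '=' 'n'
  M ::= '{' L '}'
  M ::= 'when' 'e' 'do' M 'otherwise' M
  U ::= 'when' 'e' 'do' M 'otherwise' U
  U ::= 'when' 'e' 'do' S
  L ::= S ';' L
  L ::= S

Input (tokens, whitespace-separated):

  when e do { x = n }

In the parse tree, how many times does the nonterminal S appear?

[S [U when e do [S [M { [L [S [M x = n]]] }]]]]

3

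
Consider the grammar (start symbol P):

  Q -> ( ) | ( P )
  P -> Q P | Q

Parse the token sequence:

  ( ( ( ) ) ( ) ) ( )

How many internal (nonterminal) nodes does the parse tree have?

10

[P [Q ( [P [Q ( [P [Q ( )]] )] [P [Q ( )]]] )] [P [Q ( )]]]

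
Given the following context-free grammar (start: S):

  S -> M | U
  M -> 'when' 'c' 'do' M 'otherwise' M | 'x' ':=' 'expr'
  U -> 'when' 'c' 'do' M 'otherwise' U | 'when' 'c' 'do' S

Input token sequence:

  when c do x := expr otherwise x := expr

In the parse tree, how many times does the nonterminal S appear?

1

[S [M when c do [M x := expr] otherwise [M x := expr]]]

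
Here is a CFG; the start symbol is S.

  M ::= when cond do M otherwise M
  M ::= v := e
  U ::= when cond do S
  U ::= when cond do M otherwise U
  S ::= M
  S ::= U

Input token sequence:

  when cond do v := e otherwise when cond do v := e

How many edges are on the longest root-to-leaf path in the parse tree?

5

[S [U when cond do [M v := e] otherwise [U when cond do [S [M v := e]]]]]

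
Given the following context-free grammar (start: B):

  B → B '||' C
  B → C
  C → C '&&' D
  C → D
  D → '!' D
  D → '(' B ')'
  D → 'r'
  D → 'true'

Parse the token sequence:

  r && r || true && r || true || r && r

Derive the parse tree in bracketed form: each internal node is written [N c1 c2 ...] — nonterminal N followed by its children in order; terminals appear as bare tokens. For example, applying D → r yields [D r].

B
B || C
B || C || C
B || C || C || C
C || C || C || C
C && D || C || C || C
D && D || C || C || C
r && D || C || C || C
r && r || C || C || C
r && r || C && D || C || C
r && r || D && D || C || C
r && r || true && D || C || C
r && r || true && r || C || C
r && r || true && r || D || C
r && r || true && r || true || C
r && r || true && r || true || C && D
r && r || true && r || true || D && D
r && r || true && r || true || r && D
r && r || true && r || true || r && r

[B [B [B [B [C [C [D r]] && [D r]]] || [C [C [D true]] && [D r]]] || [C [D true]]] || [C [C [D r]] && [D r]]]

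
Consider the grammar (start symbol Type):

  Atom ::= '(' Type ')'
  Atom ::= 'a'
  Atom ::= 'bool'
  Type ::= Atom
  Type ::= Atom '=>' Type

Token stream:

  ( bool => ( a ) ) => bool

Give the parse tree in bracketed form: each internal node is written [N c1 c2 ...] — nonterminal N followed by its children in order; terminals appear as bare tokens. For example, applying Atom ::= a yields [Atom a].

Type
Atom => Type
( Type ) => Type
( Atom => Type ) => Type
( bool => Type ) => Type
( bool => Atom ) => Type
( bool => ( Type ) ) => Type
( bool => ( Atom ) ) => Type
( bool => ( a ) ) => Type
( bool => ( a ) ) => Atom
( bool => ( a ) ) => bool

[Type [Atom ( [Type [Atom bool] => [Type [Atom ( [Type [Atom a]] )]]] )] => [Type [Atom bool]]]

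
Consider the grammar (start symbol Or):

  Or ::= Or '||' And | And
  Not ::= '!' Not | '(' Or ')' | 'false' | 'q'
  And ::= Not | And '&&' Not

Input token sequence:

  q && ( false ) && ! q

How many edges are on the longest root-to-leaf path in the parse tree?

[Or [And [And [And [Not q]] && [Not ( [Or [And [Not false]]] )]] && [Not ! [Not q]]]]

7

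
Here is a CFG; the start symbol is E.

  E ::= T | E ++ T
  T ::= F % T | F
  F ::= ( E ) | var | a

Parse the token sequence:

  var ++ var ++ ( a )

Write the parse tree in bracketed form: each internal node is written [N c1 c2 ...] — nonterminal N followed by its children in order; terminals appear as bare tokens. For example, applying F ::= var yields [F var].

E
E ++ T
E ++ T ++ T
T ++ T ++ T
F ++ T ++ T
var ++ T ++ T
var ++ F ++ T
var ++ var ++ T
var ++ var ++ F
var ++ var ++ ( E )
var ++ var ++ ( T )
var ++ var ++ ( F )
var ++ var ++ ( a )

[E [E [E [T [F var]]] ++ [T [F var]]] ++ [T [F ( [E [T [F a]]] )]]]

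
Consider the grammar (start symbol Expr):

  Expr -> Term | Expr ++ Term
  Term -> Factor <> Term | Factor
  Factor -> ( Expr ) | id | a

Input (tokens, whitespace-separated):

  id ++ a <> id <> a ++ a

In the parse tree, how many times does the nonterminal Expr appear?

[Expr [Expr [Expr [Term [Factor id]]] ++ [Term [Factor a] <> [Term [Factor id] <> [Term [Factor a]]]]] ++ [Term [Factor a]]]

3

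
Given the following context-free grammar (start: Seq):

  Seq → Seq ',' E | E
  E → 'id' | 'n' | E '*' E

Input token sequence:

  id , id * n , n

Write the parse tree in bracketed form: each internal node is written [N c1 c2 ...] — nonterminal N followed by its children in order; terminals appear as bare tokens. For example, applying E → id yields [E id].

Seq
Seq , E
Seq , E , E
E , E , E
id , E , E
id , E * E , E
id , id * E , E
id , id * n , E
id , id * n , n

[Seq [Seq [Seq [E id]] , [E [E id] * [E n]]] , [E n]]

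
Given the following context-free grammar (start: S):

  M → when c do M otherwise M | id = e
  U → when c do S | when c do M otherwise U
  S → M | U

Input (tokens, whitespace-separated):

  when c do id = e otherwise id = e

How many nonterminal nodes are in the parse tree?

[S [M when c do [M id = e] otherwise [M id = e]]]

4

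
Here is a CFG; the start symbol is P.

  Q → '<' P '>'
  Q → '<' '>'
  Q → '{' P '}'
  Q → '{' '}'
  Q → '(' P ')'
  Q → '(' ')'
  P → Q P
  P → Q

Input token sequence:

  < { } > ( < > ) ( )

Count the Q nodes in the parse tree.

[P [Q < [P [Q { }]] >] [P [Q ( [P [Q < >]] )] [P [Q ( )]]]]

5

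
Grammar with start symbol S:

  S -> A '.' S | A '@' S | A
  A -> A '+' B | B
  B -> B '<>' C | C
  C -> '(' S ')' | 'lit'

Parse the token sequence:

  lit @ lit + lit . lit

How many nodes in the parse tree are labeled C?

[S [A [B [C lit]]] @ [S [A [A [B [C lit]]] + [B [C lit]]] . [S [A [B [C lit]]]]]]

4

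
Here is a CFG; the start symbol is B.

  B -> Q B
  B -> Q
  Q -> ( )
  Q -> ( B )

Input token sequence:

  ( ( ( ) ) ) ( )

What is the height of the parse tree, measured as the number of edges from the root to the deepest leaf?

[B [Q ( [B [Q ( [B [Q ( )]] )]] )] [B [Q ( )]]]

6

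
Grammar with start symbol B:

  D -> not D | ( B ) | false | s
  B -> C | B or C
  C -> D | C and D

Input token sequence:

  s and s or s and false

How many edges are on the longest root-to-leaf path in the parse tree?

5

[B [B [C [C [D s]] and [D s]]] or [C [C [D s]] and [D false]]]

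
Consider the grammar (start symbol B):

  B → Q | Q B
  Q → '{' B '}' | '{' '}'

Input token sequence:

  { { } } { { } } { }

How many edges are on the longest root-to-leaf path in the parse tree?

5

[B [Q { [B [Q { }]] }] [B [Q { [B [Q { }]] }] [B [Q { }]]]]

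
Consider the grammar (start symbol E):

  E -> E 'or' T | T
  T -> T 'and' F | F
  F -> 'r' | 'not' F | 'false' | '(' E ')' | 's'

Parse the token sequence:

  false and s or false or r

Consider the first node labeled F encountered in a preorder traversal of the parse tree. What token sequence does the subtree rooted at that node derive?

false

[E [E [E [T [T [F false]] and [F s]]] or [T [F false]]] or [T [F r]]]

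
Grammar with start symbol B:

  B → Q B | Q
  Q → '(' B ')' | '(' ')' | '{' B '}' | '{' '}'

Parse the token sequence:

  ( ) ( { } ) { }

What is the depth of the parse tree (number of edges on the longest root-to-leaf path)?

5

[B [Q ( )] [B [Q ( [B [Q { }]] )] [B [Q { }]]]]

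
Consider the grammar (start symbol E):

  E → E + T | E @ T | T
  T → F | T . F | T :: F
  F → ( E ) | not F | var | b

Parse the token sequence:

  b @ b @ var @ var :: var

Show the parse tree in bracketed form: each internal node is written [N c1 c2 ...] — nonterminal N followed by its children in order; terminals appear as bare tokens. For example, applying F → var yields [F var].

[E [E [E [E [T [F b]]] @ [T [F b]]] @ [T [F var]]] @ [T [T [F var]] :: [F var]]]

E
E @ T
E @ T @ T
E @ T @ T @ T
T @ T @ T @ T
F @ T @ T @ T
b @ T @ T @ T
b @ F @ T @ T
b @ b @ T @ T
b @ b @ F @ T
b @ b @ var @ T
b @ b @ var @ T :: F
b @ b @ var @ F :: F
b @ b @ var @ var :: F
b @ b @ var @ var :: var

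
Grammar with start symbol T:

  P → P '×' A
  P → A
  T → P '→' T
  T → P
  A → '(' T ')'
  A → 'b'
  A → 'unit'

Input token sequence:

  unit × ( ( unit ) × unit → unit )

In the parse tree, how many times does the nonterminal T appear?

4

[T [P [P [A unit]] × [A ( [T [P [P [A ( [T [P [A unit]]] )]] × [A unit]] → [T [P [A unit]]]] )]]]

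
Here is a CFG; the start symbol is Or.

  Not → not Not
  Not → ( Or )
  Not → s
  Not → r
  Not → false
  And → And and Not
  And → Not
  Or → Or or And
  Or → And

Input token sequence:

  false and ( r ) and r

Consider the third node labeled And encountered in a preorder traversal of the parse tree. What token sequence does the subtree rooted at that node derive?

[Or [And [And [And [Not false]] and [Not ( [Or [And [Not r]]] )]] and [Not r]]]

false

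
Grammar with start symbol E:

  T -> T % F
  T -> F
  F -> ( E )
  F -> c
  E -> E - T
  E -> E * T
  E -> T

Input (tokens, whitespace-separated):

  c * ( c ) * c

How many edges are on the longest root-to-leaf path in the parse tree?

7

[E [E [E [T [F c]]] * [T [F ( [E [T [F c]]] )]]] * [T [F c]]]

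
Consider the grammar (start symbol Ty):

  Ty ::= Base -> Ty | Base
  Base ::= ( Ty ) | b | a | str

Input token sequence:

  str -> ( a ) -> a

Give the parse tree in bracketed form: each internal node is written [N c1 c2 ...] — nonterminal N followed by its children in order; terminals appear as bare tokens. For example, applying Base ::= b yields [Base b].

Ty
Base -> Ty
str -> Ty
str -> Base -> Ty
str -> ( Ty ) -> Ty
str -> ( Base ) -> Ty
str -> ( a ) -> Ty
str -> ( a ) -> Base
str -> ( a ) -> a

[Ty [Base str] -> [Ty [Base ( [Ty [Base a]] )] -> [Ty [Base a]]]]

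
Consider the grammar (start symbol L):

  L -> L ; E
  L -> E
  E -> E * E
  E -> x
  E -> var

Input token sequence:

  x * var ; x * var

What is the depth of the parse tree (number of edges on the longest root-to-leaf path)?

4

[L [L [E [E x] * [E var]]] ; [E [E x] * [E var]]]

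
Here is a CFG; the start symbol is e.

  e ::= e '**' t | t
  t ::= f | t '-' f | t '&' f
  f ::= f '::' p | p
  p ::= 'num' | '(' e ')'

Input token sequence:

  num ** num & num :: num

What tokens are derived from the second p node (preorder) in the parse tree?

num

[e [e [t [f [p num]]]] ** [t [t [f [p num]]] & [f [f [p num]] :: [p num]]]]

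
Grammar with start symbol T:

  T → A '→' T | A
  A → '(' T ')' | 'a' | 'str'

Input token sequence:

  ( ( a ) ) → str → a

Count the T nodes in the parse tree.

5

[T [A ( [T [A ( [T [A a]] )]] )] → [T [A str] → [T [A a]]]]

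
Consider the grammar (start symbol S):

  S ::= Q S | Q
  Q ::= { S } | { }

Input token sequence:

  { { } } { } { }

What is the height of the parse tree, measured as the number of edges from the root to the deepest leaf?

[S [Q { [S [Q { }]] }] [S [Q { }] [S [Q { }]]]]

4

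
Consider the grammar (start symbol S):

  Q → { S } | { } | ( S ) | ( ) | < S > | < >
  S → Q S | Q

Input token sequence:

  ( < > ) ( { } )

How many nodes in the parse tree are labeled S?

4

[S [Q ( [S [Q < >]] )] [S [Q ( [S [Q { }]] )]]]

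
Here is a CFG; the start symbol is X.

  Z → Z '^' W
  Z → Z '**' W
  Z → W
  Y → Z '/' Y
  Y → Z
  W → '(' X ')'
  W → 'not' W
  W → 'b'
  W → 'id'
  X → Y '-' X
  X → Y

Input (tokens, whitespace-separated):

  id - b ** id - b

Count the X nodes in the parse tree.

3

[X [Y [Z [W id]]] - [X [Y [Z [Z [W b]] ** [W id]]] - [X [Y [Z [W b]]]]]]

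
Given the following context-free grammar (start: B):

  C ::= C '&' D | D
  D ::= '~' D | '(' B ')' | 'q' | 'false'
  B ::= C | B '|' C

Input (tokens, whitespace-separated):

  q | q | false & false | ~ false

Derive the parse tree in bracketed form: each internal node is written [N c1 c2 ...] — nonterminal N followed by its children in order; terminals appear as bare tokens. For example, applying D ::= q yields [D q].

[B [B [B [B [C [D q]]] | [C [D q]]] | [C [C [D false]] & [D false]]] | [C [D ~ [D false]]]]

B
B | C
B | C | C
B | C | C | C
C | C | C | C
D | C | C | C
q | C | C | C
q | D | C | C
q | q | C | C
q | q | C & D | C
q | q | D & D | C
q | q | false & D | C
q | q | false & false | C
q | q | false & false | D
q | q | false & false | ~ D
q | q | false & false | ~ false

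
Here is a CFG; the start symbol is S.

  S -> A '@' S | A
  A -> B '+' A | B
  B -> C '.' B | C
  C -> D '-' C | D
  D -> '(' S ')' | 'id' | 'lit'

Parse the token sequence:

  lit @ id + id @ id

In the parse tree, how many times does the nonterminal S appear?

3

[S [A [B [C [D lit]]]] @ [S [A [B [C [D id]]] + [A [B [C [D id]]]]] @ [S [A [B [C [D id]]]]]]]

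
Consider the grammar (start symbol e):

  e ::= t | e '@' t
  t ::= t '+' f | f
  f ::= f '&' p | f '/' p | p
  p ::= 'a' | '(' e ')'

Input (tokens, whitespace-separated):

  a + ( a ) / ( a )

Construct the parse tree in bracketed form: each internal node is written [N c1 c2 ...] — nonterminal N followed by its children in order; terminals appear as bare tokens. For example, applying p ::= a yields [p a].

e
t
t + f
f + f
p + f
a + f
a + f / p
a + p / p
a + ( e ) / p
a + ( t ) / p
a + ( f ) / p
a + ( p ) / p
a + ( a ) / p
a + ( a ) / ( e )
a + ( a ) / ( t )
a + ( a ) / ( f )
a + ( a ) / ( p )
a + ( a ) / ( a )

[e [t [t [f [p a]]] + [f [f [p ( [e [t [f [p a]]]] )]] / [p ( [e [t [f [p a]]]] )]]]]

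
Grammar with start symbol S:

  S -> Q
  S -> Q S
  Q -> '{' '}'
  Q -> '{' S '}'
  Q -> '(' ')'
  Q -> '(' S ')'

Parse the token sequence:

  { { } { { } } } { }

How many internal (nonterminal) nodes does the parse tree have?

[S [Q { [S [Q { }] [S [Q { [S [Q { }]] }]]] }] [S [Q { }]]]

10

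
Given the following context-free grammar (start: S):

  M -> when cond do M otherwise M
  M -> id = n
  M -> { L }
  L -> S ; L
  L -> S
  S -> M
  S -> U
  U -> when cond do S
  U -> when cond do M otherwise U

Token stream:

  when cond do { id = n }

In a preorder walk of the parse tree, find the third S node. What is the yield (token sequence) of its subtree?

id = n

[S [U when cond do [S [M { [L [S [M id = n]]] }]]]]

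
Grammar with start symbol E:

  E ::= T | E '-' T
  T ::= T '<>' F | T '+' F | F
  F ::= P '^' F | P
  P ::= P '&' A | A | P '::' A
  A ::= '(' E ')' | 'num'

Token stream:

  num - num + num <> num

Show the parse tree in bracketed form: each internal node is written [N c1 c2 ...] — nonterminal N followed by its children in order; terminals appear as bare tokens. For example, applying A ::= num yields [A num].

E
E - T
T - T
F - T
P - T
A - T
num - T
num - T <> F
num - T + F <> F
num - F + F <> F
num - P + F <> F
num - A + F <> F
num - num + F <> F
num - num + P <> F
num - num + A <> F
num - num + num <> F
num - num + num <> P
num - num + num <> A
num - num + num <> num

[E [E [T [F [P [A num]]]]] - [T [T [T [F [P [A num]]]] + [F [P [A num]]]] <> [F [P [A num]]]]]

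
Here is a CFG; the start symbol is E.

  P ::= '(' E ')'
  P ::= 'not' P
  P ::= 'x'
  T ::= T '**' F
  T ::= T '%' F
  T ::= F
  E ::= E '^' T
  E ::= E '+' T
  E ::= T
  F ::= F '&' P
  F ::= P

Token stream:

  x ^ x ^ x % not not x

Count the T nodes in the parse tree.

4

[E [E [E [T [F [P x]]]] ^ [T [F [P x]]]] ^ [T [T [F [P x]]] % [F [P not [P not [P x]]]]]]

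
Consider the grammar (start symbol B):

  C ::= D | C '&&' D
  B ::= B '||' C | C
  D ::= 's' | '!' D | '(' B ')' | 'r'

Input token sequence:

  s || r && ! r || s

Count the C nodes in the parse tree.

[B [B [B [C [D s]]] || [C [C [D r]] && [D ! [D r]]]] || [C [D s]]]

4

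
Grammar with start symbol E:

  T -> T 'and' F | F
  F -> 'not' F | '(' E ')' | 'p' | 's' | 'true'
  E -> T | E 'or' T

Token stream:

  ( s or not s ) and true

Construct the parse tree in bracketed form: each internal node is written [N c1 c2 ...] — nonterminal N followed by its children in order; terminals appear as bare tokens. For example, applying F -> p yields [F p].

E
T
T and F
F and F
( E ) and F
( E or T ) and F
( T or T ) and F
( F or T ) and F
( s or T ) and F
( s or F ) and F
( s or not F ) and F
( s or not s ) and F
( s or not s ) and true

[E [T [T [F ( [E [E [T [F s]]] or [T [F not [F s]]]] )]] and [F true]]]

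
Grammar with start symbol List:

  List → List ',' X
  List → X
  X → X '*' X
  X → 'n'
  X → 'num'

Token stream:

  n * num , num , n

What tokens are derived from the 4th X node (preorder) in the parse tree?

num

[List [List [List [X [X n] * [X num]]] , [X num]] , [X n]]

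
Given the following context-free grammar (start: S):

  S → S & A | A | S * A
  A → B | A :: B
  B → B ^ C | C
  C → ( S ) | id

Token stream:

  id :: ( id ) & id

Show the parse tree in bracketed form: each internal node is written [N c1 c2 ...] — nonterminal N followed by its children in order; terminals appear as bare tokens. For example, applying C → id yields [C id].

[S [S [A [A [B [C id]]] :: [B [C ( [S [A [B [C id]]]] )]]]] & [A [B [C id]]]]

S
S & A
A & A
A :: B & A
B :: B & A
C :: B & A
id :: B & A
id :: C & A
id :: ( S ) & A
id :: ( A ) & A
id :: ( B ) & A
id :: ( C ) & A
id :: ( id ) & A
id :: ( id ) & B
id :: ( id ) & C
id :: ( id ) & id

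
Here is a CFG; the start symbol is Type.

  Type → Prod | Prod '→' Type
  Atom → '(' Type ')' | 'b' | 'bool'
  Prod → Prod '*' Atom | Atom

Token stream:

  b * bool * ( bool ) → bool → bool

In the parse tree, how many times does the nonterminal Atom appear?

[Type [Prod [Prod [Prod [Atom b]] * [Atom bool]] * [Atom ( [Type [Prod [Atom bool]]] )]] → [Type [Prod [Atom bool]] → [Type [Prod [Atom bool]]]]]

6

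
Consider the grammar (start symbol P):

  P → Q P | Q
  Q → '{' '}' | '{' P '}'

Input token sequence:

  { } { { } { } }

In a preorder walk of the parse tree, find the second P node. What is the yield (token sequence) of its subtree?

[P [Q { }] [P [Q { [P [Q { }] [P [Q { }]]] }]]]

{ { } { } }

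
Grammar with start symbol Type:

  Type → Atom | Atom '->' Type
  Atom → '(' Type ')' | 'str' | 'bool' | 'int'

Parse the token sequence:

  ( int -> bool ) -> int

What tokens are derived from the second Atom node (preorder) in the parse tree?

[Type [Atom ( [Type [Atom int] -> [Type [Atom bool]]] )] -> [Type [Atom int]]]

int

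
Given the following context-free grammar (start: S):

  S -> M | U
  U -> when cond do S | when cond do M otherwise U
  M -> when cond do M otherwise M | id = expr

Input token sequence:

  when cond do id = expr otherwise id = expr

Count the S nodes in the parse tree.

[S [M when cond do [M id = expr] otherwise [M id = expr]]]

1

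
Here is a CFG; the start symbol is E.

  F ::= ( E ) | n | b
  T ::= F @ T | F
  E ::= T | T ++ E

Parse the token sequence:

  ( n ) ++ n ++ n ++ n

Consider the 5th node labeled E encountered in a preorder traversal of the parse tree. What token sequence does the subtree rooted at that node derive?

[E [T [F ( [E [T [F n]]] )]] ++ [E [T [F n]] ++ [E [T [F n]] ++ [E [T [F n]]]]]]

n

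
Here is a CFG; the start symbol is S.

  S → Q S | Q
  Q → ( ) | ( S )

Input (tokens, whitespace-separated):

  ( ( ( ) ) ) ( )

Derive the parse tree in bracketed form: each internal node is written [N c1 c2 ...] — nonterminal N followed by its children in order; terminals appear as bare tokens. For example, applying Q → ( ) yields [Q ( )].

[S [Q ( [S [Q ( [S [Q ( )]] )]] )] [S [Q ( )]]]

S
Q S
( S ) S
( Q ) S
( ( S ) ) S
( ( Q ) ) S
( ( ( ) ) ) S
( ( ( ) ) ) Q
( ( ( ) ) ) ( )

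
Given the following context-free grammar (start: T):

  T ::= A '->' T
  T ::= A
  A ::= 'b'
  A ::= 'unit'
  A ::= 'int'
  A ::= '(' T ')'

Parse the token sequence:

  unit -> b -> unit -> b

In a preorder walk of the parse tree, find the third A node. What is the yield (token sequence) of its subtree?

[T [A unit] -> [T [A b] -> [T [A unit] -> [T [A b]]]]]

unit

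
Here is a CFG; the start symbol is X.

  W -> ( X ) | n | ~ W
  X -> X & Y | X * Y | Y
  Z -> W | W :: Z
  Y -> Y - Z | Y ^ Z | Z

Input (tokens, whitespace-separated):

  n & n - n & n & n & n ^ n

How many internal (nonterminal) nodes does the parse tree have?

26

[X [X [X [X [X [Y [Z [W n]]]] & [Y [Y [Z [W n]]] - [Z [W n]]]] & [Y [Z [W n]]]] & [Y [Z [W n]]]] & [Y [Y [Z [W n]]] ^ [Z [W n]]]]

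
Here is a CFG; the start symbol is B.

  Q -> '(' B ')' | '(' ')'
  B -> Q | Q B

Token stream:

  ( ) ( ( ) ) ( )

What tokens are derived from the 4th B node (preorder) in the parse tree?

[B [Q ( )] [B [Q ( [B [Q ( )]] )] [B [Q ( )]]]]

( )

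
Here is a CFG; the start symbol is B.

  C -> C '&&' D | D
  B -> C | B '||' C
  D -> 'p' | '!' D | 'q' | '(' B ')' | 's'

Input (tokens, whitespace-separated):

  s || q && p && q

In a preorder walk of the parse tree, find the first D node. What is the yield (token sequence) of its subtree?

[B [B [C [D s]]] || [C [C [C [D q]] && [D p]] && [D q]]]

s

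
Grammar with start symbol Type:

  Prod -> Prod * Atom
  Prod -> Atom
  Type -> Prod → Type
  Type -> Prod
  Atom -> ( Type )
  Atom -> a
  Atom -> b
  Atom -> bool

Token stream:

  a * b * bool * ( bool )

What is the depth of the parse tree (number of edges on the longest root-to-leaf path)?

[Type [Prod [Prod [Prod [Prod [Atom a]] * [Atom b]] * [Atom bool]] * [Atom ( [Type [Prod [Atom bool]]] )]]]

6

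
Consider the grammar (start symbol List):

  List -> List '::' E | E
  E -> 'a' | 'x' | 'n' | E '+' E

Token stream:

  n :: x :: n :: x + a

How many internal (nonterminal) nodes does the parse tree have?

[List [List [List [List [E n]] :: [E x]] :: [E n]] :: [E [E x] + [E a]]]

10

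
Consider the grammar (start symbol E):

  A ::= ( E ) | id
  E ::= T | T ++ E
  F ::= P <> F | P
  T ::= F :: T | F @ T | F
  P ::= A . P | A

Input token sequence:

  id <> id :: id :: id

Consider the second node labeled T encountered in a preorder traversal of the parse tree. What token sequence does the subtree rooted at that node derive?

id :: id

[E [T [F [P [A id]] <> [F [P [A id]]]] :: [T [F [P [A id]]] :: [T [F [P [A id]]]]]]]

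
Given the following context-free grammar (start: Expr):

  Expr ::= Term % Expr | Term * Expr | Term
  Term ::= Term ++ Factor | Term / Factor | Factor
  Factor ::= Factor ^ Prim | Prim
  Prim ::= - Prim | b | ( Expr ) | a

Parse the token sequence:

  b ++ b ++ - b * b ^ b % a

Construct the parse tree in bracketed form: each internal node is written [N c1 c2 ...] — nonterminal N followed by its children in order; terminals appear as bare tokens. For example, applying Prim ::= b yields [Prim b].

Expr
Term * Expr
Term ++ Factor * Expr
Term ++ Factor ++ Factor * Expr
Factor ++ Factor ++ Factor * Expr
Prim ++ Factor ++ Factor * Expr
b ++ Factor ++ Factor * Expr
b ++ Prim ++ Factor * Expr
b ++ b ++ Factor * Expr
b ++ b ++ Prim * Expr
b ++ b ++ - Prim * Expr
b ++ b ++ - b * Expr
b ++ b ++ - b * Term % Expr
b ++ b ++ - b * Factor % Expr
b ++ b ++ - b * Factor ^ Prim % Expr
b ++ b ++ - b * Prim ^ Prim % Expr
b ++ b ++ - b * b ^ Prim % Expr
b ++ b ++ - b * b ^ b % Expr
b ++ b ++ - b * b ^ b % Term
b ++ b ++ - b * b ^ b % Factor
b ++ b ++ - b * b ^ b % Prim
b ++ b ++ - b * b ^ b % a

[Expr [Term [Term [Term [Factor [Prim b]]] ++ [Factor [Prim b]]] ++ [Factor [Prim - [Prim b]]]] * [Expr [Term [Factor [Factor [Prim b]] ^ [Prim b]]] % [Expr [Term [Factor [Prim a]]]]]]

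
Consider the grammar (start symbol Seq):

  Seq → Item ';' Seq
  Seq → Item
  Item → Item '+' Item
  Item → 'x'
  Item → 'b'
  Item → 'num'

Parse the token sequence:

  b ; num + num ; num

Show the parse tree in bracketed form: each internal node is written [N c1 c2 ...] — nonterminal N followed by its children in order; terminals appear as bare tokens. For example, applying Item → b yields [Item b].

[Seq [Item b] ; [Seq [Item [Item num] + [Item num]] ; [Seq [Item num]]]]

Seq
Item ; Seq
b ; Seq
b ; Item ; Seq
b ; Item + Item ; Seq
b ; num + Item ; Seq
b ; num + num ; Seq
b ; num + num ; Item
b ; num + num ; num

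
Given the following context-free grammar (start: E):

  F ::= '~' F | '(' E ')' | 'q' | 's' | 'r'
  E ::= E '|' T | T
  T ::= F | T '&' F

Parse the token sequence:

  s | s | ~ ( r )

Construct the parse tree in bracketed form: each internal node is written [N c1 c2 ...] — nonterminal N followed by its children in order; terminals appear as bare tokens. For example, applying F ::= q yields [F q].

E
E | T
E | T | T
T | T | T
F | T | T
s | T | T
s | F | T
s | s | T
s | s | F
s | s | ~ F
s | s | ~ ( E )
s | s | ~ ( T )
s | s | ~ ( F )
s | s | ~ ( r )

[E [E [E [T [F s]]] | [T [F s]]] | [T [F ~ [F ( [E [T [F r]]] )]]]]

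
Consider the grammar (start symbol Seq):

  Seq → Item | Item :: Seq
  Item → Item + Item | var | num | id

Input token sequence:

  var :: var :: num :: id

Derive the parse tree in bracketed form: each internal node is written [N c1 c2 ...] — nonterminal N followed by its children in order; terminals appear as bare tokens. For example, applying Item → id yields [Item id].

Seq
Item :: Seq
var :: Seq
var :: Item :: Seq
var :: var :: Seq
var :: var :: Item :: Seq
var :: var :: num :: Seq
var :: var :: num :: Item
var :: var :: num :: id

[Seq [Item var] :: [Seq [Item var] :: [Seq [Item num] :: [Seq [Item id]]]]]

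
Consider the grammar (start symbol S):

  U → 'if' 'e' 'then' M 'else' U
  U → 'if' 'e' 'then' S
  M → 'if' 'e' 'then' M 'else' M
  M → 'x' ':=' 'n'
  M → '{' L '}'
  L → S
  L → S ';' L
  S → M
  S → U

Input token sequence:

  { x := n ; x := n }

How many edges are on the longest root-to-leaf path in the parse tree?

6

[S [M { [L [S [M x := n]] ; [L [S [M x := n]]]] }]]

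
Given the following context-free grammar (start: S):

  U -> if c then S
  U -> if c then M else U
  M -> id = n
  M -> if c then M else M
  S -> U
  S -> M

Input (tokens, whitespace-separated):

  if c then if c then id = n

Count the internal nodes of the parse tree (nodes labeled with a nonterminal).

6

[S [U if c then [S [U if c then [S [M id = n]]]]]]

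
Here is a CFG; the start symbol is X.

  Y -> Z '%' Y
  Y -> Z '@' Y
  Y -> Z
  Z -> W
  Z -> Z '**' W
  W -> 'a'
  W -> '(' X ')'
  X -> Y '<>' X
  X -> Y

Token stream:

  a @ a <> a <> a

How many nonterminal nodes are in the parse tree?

[X [Y [Z [W a]] @ [Y [Z [W a]]]] <> [X [Y [Z [W a]]] <> [X [Y [Z [W a]]]]]]

15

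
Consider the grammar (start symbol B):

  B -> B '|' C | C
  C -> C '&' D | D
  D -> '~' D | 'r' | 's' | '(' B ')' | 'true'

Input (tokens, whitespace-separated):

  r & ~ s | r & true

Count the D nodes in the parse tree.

[B [B [C [C [D r]] & [D ~ [D s]]]] | [C [C [D r]] & [D true]]]

5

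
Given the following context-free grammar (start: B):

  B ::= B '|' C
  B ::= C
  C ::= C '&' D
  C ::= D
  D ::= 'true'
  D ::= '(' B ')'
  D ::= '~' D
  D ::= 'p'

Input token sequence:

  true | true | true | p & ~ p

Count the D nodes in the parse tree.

6

[B [B [B [B [C [D true]]] | [C [D true]]] | [C [D true]]] | [C [C [D p]] & [D ~ [D p]]]]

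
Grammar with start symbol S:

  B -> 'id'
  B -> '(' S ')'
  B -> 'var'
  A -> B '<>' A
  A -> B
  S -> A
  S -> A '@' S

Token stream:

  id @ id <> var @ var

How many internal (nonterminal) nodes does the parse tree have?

11

[S [A [B id]] @ [S [A [B id] <> [A [B var]]] @ [S [A [B var]]]]]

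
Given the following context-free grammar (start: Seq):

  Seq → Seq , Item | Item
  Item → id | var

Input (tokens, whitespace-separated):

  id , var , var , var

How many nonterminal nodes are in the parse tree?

8

[Seq [Seq [Seq [Seq [Item id]] , [Item var]] , [Item var]] , [Item var]]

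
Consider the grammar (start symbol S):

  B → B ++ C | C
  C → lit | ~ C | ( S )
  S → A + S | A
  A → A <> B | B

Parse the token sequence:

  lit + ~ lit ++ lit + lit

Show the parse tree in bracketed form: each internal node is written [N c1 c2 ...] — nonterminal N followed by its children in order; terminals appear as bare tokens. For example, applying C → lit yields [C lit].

S
A + S
B + S
C + S
lit + S
lit + A + S
lit + B + S
lit + B ++ C + S
lit + C ++ C + S
lit + ~ C ++ C + S
lit + ~ lit ++ C + S
lit + ~ lit ++ lit + S
lit + ~ lit ++ lit + A
lit + ~ lit ++ lit + B
lit + ~ lit ++ lit + C
lit + ~ lit ++ lit + lit

[S [A [B [C lit]]] + [S [A [B [B [C ~ [C lit]]] ++ [C lit]]] + [S [A [B [C lit]]]]]]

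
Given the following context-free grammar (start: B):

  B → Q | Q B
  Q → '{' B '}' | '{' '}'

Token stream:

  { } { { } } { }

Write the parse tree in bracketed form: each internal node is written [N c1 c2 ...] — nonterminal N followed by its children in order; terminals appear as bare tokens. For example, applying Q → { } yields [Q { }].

B
Q B
{ } B
{ } Q B
{ } { B } B
{ } { Q } B
{ } { { } } B
{ } { { } } Q
{ } { { } } { }

[B [Q { }] [B [Q { [B [Q { }]] }] [B [Q { }]]]]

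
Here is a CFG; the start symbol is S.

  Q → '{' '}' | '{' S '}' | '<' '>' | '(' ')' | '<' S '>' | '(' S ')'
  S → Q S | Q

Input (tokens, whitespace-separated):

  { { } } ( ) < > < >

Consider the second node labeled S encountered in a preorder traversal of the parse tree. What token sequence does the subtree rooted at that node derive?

[S [Q { [S [Q { }]] }] [S [Q ( )] [S [Q < >] [S [Q < >]]]]]

{ }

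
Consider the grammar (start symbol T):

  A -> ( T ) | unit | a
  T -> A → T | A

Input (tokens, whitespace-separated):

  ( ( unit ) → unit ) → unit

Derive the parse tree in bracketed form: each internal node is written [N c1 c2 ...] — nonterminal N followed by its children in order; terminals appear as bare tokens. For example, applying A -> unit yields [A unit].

[T [A ( [T [A ( [T [A unit]] )] → [T [A unit]]] )] → [T [A unit]]]

T
A → T
( T ) → T
( A → T ) → T
( ( T ) → T ) → T
( ( A ) → T ) → T
( ( unit ) → T ) → T
( ( unit ) → A ) → T
( ( unit ) → unit ) → T
( ( unit ) → unit ) → A
( ( unit ) → unit ) → unit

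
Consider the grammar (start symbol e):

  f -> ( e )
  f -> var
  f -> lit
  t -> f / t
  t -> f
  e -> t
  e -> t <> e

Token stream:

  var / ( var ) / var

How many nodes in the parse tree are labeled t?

[e [t [f var] / [t [f ( [e [t [f var]]] )] / [t [f var]]]]]

4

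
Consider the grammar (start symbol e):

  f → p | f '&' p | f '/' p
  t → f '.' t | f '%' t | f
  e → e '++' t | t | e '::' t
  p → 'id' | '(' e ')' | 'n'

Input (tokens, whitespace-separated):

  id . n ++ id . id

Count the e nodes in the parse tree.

2

[e [e [t [f [p id]] . [t [f [p n]]]]] ++ [t [f [p id]] . [t [f [p id]]]]]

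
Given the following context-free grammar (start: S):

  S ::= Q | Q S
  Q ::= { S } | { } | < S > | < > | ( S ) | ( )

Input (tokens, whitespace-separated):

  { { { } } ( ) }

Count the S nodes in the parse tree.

4

[S [Q { [S [Q { [S [Q { }]] }] [S [Q ( )]]] }]]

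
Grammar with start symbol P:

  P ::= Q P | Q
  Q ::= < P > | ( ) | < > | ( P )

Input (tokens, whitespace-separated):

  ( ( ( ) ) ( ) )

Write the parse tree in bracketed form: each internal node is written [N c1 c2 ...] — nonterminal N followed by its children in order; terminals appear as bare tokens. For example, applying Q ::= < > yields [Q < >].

[P [Q ( [P [Q ( [P [Q ( )]] )] [P [Q ( )]]] )]]

P
Q
( P )
( Q P )
( ( P ) P )
( ( Q ) P )
( ( ( ) ) P )
( ( ( ) ) Q )
( ( ( ) ) ( ) )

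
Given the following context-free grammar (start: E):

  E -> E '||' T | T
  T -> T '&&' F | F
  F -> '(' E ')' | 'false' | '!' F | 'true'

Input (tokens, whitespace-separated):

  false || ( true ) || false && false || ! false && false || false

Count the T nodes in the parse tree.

8

[E [E [E [E [E [T [F false]]] || [T [F ( [E [T [F true]]] )]]] || [T [T [F false]] && [F false]]] || [T [T [F ! [F false]]] && [F false]]] || [T [F false]]]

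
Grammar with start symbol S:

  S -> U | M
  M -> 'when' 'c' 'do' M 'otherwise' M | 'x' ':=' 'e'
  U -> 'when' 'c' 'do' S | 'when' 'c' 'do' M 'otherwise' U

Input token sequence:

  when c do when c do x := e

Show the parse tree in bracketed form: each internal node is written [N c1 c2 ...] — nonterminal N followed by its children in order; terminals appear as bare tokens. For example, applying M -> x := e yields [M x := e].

[S [U when c do [S [U when c do [S [M x := e]]]]]]

S
U
when c do S
when c do U
when c do when c do S
when c do when c do M
when c do when c do x := e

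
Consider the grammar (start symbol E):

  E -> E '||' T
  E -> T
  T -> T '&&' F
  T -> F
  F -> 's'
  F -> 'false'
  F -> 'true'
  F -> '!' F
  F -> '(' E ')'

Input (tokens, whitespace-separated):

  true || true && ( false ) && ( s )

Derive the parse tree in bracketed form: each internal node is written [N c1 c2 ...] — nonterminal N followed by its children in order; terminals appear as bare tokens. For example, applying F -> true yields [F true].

E
E || T
T || T
F || T
true || T
true || T && F
true || T && F && F
true || F && F && F
true || true && F && F
true || true && ( E ) && F
true || true && ( T ) && F
true || true && ( F ) && F
true || true && ( false ) && F
true || true && ( false ) && ( E )
true || true && ( false ) && ( T )
true || true && ( false ) && ( F )
true || true && ( false ) && ( s )

[E [E [T [F true]]] || [T [T [T [F true]] && [F ( [E [T [F false]]] )]] && [F ( [E [T [F s]]] )]]]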